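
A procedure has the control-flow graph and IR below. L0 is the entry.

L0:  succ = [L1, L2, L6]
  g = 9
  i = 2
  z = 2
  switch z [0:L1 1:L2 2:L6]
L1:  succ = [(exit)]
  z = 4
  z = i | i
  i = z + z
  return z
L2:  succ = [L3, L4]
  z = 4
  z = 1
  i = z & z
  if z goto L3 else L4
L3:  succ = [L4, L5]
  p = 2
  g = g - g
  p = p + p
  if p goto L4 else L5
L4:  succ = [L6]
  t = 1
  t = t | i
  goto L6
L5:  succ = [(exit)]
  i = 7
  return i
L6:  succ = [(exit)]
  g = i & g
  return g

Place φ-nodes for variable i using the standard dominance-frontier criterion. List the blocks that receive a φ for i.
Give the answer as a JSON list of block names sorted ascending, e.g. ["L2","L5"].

Answer: ["L6"]

Derivation:
idom tree: L1←L0 L2←L0 L3←L2 L4←L2 L5←L3 L6←L0
Join-block Dom:
  L4: preds {L2,L3}: {L0,L2} ∩ {L0,L2,L3} = {L0,L2}; idom=L2
  L6: preds {L0,L4}: {L0} ∩ {L0,L2,L4} = {L0}; idom=L0

DF walk-up:
  join L4 pred L2: · stop@L2
  join L4 pred L3: L3 stop@L2
  join L6 pred L0: · stop@L0
  join L6 pred L4: L4→L2 stop@L0
  L0: DF=∅
  L1: DF=∅
  L2: DF={L6}
  L3: DF={L4}
  L4: DF={L6}
  L5: DF=∅
  L6: DF=∅

φ for i: defs {L0,L1,L2,L5}
  DF⁺ = {L6}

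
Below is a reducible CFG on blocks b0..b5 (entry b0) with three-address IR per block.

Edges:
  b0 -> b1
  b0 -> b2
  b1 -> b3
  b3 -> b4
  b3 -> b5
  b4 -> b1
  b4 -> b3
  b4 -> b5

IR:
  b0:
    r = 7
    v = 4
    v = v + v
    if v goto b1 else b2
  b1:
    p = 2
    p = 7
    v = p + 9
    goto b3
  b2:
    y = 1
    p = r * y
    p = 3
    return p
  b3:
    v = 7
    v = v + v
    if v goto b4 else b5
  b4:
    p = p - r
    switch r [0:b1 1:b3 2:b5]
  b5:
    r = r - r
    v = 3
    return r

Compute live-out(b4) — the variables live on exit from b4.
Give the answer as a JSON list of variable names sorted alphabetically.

def/use:
  b0 def {r,v} use ∅
  b1 def {p,v} use ∅
  b2 def {p,y} use {r}
  b3 def {v} use ∅
  b4 def {p} use {p,r}
  b5 def {r,v} use {r}

Backward fixpoint:
  b0: in=∅ out={r}
  b1: in={r} out={p,r}
  b2: in={r} out=∅
  b3: in={p,r} out={p,r}
  b4: in={p,r} out={p,r}
  b5: in={r} out=∅

live-out(b4) = ["p", "r"]

Answer: ["p", "r"]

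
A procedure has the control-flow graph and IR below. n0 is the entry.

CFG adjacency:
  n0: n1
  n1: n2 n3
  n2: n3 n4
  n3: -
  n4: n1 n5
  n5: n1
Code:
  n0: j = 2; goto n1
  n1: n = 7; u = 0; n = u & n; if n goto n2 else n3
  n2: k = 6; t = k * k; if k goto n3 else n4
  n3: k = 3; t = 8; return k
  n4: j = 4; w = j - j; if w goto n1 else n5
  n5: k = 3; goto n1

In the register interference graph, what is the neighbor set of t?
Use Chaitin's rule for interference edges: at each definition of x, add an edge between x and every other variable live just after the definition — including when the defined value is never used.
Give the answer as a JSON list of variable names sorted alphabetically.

Answer: ["k"]

Working:
Per-block:
  n0: def={j} ue=∅
  n1: def={n,u} ue=∅
  n2: def={k,t} ue=∅
  n3: def={k,t} ue=∅
  n4: def={j,w} ue=∅
  n5: def={k} ue=∅

Backward fixpoint:
  live n0: ∅→∅
  live n1: ∅→∅
  live n2: ∅→∅
  live n3: ∅→∅
  live n4: ∅→∅
  live n5: ∅→∅

Interfere edges:
  j: ∅
  k: {t}
  n: {u}
  t: {k}
  u: {n}
  w: ∅

N(t) = ["k"]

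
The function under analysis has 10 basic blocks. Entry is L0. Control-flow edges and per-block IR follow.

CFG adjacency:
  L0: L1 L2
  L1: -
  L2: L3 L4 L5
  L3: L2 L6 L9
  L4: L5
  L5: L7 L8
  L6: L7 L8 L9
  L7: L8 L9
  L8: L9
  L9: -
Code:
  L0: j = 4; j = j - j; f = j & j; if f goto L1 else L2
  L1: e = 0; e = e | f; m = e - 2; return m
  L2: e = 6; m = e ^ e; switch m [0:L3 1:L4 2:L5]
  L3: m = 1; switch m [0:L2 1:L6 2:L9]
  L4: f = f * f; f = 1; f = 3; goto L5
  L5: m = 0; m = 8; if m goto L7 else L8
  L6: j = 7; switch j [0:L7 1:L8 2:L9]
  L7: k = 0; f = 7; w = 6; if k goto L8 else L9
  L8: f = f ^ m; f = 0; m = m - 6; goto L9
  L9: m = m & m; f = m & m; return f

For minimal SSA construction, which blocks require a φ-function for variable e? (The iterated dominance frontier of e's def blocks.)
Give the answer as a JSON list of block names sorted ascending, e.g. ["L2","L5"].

idom tree: L1←L0 L2←L0 L3←L2 L4←L2 L5←L2 L6←L3 L7←L2 L8←L2 L9←L2
Dom∩ at merges:
  L2: preds {L0,L3}: {L0} ∩ {L0,L2,L3} = {L0}; idom=L0
  L5: preds {L2,L4}: {L0,L2} ∩ {L0,L2,L4} = {L0,L2}; idom=L2
  L7: preds {L5,L6}: {L0,L2,L5} ∩ {L0,L2,L3,L6} = {L0,L2}; idom=L2
  L8: preds {L5,L6,L7}: {L0,L2,L5} ∩ {L0,L2,L3,L6} ∩ {L0,L2,L7} = {L0,L2}; idom=L2
  L9: preds {L3,L6,L7,L8}: {L0,L2,L3} ∩ {L0,L2,L3,L6} ∩ {L0,L2,L7} ∩ {L0,L2,L8} = {L0,L2}; idom=L2

DF walk-up:
  join L2 pred L0: · stop@L0
  join L2 pred L3: L3→L2 stop@L0
  join L5 pred L2: · stop@L2
  join L5 pred L4: L4 stop@L2
  join L7 pred L5: L5 stop@L2
  join L7 pred L6: L6→L3 stop@L2
  join L8 pred L5: L5 stop@L2
  join L8 pred L6: L6→L3 stop@L2
  join L8 pred L7: L7 stop@L2
  join L9 pred L3: L3 stop@L2
  join L9 pred L6: L6→L3 stop@L2
  join L9 pred L7: L7 stop@L2
  join L9 pred L8: L8 stop@L2
  L0: DF=∅
  L1: DF=∅
  L2: DF={L2}
  L3: DF={L2,L7,L8,L9}
  L4: DF={L5}
  L5: DF={L7,L8}
  L6: DF={L7,L8,L9}
  L7: DF={L8,L9}
  L8: DF={L9}
  L9: DF=∅

φ for e: defs {L1,L2}
  DF⁺ = {L2}

Answer: ["L2"]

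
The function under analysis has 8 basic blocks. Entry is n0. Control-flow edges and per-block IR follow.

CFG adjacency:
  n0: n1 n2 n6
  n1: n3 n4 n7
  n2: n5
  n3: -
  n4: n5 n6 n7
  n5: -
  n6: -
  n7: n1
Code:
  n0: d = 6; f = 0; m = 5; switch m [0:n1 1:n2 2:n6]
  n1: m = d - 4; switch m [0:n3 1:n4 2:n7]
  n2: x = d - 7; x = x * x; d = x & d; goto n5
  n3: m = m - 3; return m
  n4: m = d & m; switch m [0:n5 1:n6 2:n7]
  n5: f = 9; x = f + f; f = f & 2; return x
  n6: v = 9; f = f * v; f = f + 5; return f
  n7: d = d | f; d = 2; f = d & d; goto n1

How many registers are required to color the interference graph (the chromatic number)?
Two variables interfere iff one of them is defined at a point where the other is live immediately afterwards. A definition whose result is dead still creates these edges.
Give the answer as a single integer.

Answer: 3

Derivation:
Block summaries:
  n0: {d,f,m} / ∅
  n1: {m} / {d}
  n2: {d,x} / {d}
  n3: {m} / {m}
  n4: {m} / {d,m}
  n5: {f,x} / ∅
  n6: {f,v} / {f}
  n7: {d,f} / {d,f}

Liveness:
  n0 li=∅ lo={d,f}
  n1 li={d,f} lo={d,f,m}
  n2 li={d} lo=∅
  n3 li={m} lo=∅
  n4 li={d,f,m} lo={d,f}
  n5 li=∅ lo=∅
  n6 li={f} lo=∅
  n7 li={d,f} lo={d,f}

Conflict graph:
  d — {f,m,x}
  f — {d,m,v,x}
  m — {d,f}
  v — {f}
  x — {d,f}

Chromatic number:
  {d,f,m} pairwise interfere (3-clique) ⇒ χ ≥ 3
  assign d→c1 f→c0 m→c2 v→c1 x→c2 — no edge inside a register ⇒ χ ≤ 3
  χ = 3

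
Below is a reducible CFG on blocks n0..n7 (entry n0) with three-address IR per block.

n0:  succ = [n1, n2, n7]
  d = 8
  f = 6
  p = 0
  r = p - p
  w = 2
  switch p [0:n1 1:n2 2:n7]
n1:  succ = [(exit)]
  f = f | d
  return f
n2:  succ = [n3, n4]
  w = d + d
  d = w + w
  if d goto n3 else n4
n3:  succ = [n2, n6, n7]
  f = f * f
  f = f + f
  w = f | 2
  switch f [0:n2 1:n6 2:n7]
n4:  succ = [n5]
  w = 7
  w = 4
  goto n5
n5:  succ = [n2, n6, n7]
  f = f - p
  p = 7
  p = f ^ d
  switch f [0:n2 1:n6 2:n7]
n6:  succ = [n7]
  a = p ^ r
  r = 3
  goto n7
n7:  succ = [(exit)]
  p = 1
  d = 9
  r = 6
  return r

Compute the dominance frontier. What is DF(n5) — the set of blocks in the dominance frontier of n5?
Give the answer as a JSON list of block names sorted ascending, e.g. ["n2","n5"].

idom tree: n1←n0 n2←n0 n3←n2 n4←n2 n5←n4 n6←n2 n7←n0
Dom∩ at merges:
  n2: preds {n0,n3,n5}: {n0} ∩ {n0,n2,n3} ∩ {n0,n2,n4,n5} = {n0}; idom=n0
  n6: preds {n3,n5}: {n0,n2,n3} ∩ {n0,n2,n4,n5} = {n0,n2}; idom=n2
  n7: preds {n0,n3,n5,n6}: {n0} ∩ {n0,n2,n3} ∩ {n0,n2,n4,n5} ∩ {n0,n2,n6} = {n0}; idom=n0

DF walk-up:
  join n2 pred n0: · stop@n0
  join n2 pred n3: n3→n2 stop@n0
  join n2 pred n5: n5→n4→n2 stop@n0
  join n6 pred n3: n3 stop@n2
  join n6 pred n5: n5→n4 stop@n2
  join n7 pred n0: · stop@n0
  join n7 pred n3: n3→n2 stop@n0
  join n7 pred n5: n5→n4→n2 stop@n0
  join n7 pred n6: n6→n2 stop@n0
  n0 → ∅
  n1 → ∅
  n2 → {n2,n7}
  n3 → {n2,n6,n7}
  n4 → {n2,n6,n7}
  n5 → {n2,n6,n7}
  n6 → {n7}
  n7 → ∅

DF(n5) = ["n2", "n6", "n7"]

Answer: ["n2", "n6", "n7"]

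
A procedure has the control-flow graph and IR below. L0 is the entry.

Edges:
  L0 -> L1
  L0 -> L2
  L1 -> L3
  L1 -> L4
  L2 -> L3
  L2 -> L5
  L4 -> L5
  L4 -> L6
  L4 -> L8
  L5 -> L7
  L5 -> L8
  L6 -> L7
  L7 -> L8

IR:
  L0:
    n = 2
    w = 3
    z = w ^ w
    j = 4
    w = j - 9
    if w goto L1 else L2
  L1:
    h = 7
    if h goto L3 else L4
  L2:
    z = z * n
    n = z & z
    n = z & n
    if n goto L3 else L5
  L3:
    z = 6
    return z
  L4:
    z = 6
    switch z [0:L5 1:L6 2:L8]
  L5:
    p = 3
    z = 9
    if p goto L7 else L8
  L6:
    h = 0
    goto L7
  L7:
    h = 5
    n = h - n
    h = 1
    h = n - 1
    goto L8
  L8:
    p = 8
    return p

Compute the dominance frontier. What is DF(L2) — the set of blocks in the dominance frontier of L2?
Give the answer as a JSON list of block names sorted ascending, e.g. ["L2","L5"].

Answer: ["L3", "L5"]

Derivation:
idom tree: L1←L0 L2←L0 L3←L0 L4←L1 L5←L0 L6←L4 L7←L0 L8←L0
Join-block Dom:
  L3: preds {L1,L2}: {L0,L1} ∩ {L0,L2} = {L0}; idom=L0
  L5: preds {L2,L4}: {L0,L2} ∩ {L0,L1,L4} = {L0}; idom=L0
  L7: preds {L5,L6}: {L0,L5} ∩ {L0,L1,L4,L6} = {L0}; idom=L0
  L8: preds {L4,L5,L7}: {L0,L1,L4} ∩ {L0,L5} ∩ {L0,L7} = {L0}; idom=L0

DF derivation:
  join L3 pred L1: L1 stop@L0
  join L3 pred L2: L2 stop@L0
  join L5 pred L2: L2 stop@L0
  join L5 pred L4: L4→L1 stop@L0
  join L7 pred L5: L5 stop@L0
  join L7 pred L6: L6→L4→L1 stop@L0
  join L8 pred L4: L4→L1 stop@L0
  join L8 pred L5: L5 stop@L0
  join L8 pred L7: L7 stop@L0
  DF(L0)=∅
  DF(L1)={L3,L5,L7,L8}
  DF(L2)={L3,L5}
  DF(L3)=∅
  DF(L4)={L5,L7,L8}
  DF(L5)={L7,L8}
  DF(L6)={L7}
  DF(L7)={L8}
  DF(L8)=∅

DF(L2) = ["L3", "L5"]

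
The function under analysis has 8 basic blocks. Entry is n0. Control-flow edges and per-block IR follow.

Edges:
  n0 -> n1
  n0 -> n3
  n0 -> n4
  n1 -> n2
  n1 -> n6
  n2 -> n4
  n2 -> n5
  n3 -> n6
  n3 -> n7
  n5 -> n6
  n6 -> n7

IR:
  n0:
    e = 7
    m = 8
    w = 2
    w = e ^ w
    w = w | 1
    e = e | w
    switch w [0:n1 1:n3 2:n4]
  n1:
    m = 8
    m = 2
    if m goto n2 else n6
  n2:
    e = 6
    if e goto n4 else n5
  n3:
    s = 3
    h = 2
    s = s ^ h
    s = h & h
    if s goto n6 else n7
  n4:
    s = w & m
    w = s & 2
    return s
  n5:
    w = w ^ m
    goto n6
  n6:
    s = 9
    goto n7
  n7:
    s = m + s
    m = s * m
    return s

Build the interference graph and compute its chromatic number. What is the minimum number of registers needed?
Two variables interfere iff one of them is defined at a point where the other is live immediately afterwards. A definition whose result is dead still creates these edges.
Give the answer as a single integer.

Per-block:
  n0 def {e,m,w} use ∅
  n1 def {m} use ∅
  n2 def {e} use ∅
  n3 def {h,s} use ∅
  n4 def {s,w} use {m,w}
  n5 def {w} use {m,w}
  n6 def {s} use ∅
  n7 def {m,s} use {m,s}

Backward fixpoint:
  n0: in=∅ out={m,w}
  n1: in={w} out={m,w}
  n2: in={m,w} out={m,w}
  n3: in={m} out={m,s}
  n4: in={m,w} out=∅
  n5: in={m,w} out={m}
  n6: in={m} out={m,s}
  n7: in={m,s} out=∅

Conflict graph:
  e↔{m,w}
  h↔{m,s}
  m↔{e,h,s,w}
  s↔{h,m,w}
  w↔{e,m,s}

Registers:
  lower bound: {e,m,w} mutually conflict ⇒ χ ≥ 3
  3-colouring: c0={m}  c1={e,s}  c2={h,w}
  χ = 3

Answer: 3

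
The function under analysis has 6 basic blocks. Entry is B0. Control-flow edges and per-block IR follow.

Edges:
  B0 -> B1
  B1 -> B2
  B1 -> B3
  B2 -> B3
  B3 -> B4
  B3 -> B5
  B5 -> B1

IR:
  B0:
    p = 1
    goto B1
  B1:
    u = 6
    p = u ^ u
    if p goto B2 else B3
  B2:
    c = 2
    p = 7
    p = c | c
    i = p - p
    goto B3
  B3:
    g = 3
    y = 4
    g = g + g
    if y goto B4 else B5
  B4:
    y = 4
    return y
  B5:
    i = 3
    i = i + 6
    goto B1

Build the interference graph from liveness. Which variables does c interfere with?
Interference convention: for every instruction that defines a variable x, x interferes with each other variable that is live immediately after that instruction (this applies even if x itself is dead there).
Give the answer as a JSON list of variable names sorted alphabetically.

Block summaries:
  B0: def={p} ue=∅
  B1: def={p,u} ue=∅
  B2: def={c,i,p} ue=∅
  B3: def={g,y} ue=∅
  B4: def={y} ue=∅
  B5: def={i} ue=∅

Live sets:
  B0: in=∅ out=∅
  B1: in=∅ out=∅
  B2: in=∅ out=∅
  B3: in=∅ out=∅
  B4: in=∅ out=∅
  B5: in=∅ out=∅

Interfere edges:
  c: {p}
  g: {y}
  i: ∅
  p: {c}
  u: ∅
  y: {g}

N(c) = ["p"]

Answer: ["p"]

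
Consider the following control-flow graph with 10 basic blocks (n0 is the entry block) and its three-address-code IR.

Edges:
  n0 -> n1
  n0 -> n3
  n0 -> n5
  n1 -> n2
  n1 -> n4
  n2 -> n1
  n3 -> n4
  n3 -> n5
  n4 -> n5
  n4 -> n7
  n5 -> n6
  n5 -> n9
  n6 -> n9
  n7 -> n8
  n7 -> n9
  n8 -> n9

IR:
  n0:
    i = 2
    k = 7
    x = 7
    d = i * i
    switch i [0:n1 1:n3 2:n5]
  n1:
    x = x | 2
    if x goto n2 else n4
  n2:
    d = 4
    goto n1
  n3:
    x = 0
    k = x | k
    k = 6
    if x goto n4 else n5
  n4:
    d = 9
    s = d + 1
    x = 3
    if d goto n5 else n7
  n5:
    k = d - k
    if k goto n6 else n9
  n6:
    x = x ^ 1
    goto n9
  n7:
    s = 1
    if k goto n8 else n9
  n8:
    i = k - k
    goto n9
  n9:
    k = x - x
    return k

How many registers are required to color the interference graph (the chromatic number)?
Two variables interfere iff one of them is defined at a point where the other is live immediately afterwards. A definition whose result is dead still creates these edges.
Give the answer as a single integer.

Block summaries:
  n0: def={d,i,k,x} ue=∅
  n1: def={x} ue={x}
  n2: def={d} ue=∅
  n3: def={k,x} ue={k}
  n4: def={d,s,x} ue=∅
  n5: def={k} ue={d,k}
  n6: def={x} ue={x}
  n7: def={s} ue={k}
  n8: def={i} ue={k}
  n9: def={k} ue={x}

Backward fixpoint:
  n0 li=∅ lo={d,k,x}
  n1 li={k,x} lo={k,x}
  n2 li={k,x} lo={k,x}
  n3 li={d,k} lo={d,k,x}
  n4 li={k} lo={d,k,x}
  n5 li={d,k,x} lo={x}
  n6 li={x} lo={x}
  n7 li={k,x} lo={k,x}
  n8 li={k,x} lo={x}
  n9 li={x} lo=∅

Interfere edges:
  d — {i,k,s,x}
  i — {d,k,x}
  k — {d,i,s,x}
  s — {d,k,x}
  x — {d,i,k,s}

Chromatic number:
  lower bound: {d,i,k,x} mutually conflict ⇒ χ ≥ 4
  assign d→r0 i→r3 k→r1 s→r3 x→r2 — no edge inside a register ⇒ χ ≤ 4
  χ = 4

Answer: 4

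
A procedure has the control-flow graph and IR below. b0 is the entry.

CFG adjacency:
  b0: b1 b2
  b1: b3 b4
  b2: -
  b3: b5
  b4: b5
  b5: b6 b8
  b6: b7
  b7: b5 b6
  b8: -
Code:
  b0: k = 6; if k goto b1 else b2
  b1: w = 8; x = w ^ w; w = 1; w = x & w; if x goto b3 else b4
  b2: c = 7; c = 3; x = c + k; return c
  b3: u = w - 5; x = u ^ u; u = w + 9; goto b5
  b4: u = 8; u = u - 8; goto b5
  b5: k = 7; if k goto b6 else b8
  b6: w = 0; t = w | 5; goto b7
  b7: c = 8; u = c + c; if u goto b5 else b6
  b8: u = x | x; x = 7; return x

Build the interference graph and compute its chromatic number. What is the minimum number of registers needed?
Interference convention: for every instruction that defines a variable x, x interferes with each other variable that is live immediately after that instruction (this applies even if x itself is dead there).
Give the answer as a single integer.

Block summaries:
  b0 def {k} use ∅
  b1 def {w,x} use ∅
  b2 def {c,x} use {k}
  b3 def {u,x} use {w}
  b4 def {u} use ∅
  b5 def {k} use ∅
  b6 def {t,w} use ∅
  b7 def {c,u} use ∅
  b8 def {u,x} use {x}

Liveness:
  b0 li=∅ lo={k}
  b1 li=∅ lo={w,x}
  b2 li={k} lo=∅
  b3 li={w} lo={x}
  b4 li={x} lo={x}
  b5 li={x} lo={x}
  b6 li={x} lo={x}
  b7 li={x} lo={x}
  b8 li={x} lo=∅

Interfere edges:
  c↔{k,x}
  k↔{c,x}
  t↔{x}
  u↔{w,x}
  w↔{u,x}
  x↔{c,k,t,u,w}

Colouring:
  lower bound: {c,k,x} mutually conflict ⇒ χ ≥ 3
  3-colouring: r0={x}  r1={c,t,u}  r2={k,w}
  χ = 3

Answer: 3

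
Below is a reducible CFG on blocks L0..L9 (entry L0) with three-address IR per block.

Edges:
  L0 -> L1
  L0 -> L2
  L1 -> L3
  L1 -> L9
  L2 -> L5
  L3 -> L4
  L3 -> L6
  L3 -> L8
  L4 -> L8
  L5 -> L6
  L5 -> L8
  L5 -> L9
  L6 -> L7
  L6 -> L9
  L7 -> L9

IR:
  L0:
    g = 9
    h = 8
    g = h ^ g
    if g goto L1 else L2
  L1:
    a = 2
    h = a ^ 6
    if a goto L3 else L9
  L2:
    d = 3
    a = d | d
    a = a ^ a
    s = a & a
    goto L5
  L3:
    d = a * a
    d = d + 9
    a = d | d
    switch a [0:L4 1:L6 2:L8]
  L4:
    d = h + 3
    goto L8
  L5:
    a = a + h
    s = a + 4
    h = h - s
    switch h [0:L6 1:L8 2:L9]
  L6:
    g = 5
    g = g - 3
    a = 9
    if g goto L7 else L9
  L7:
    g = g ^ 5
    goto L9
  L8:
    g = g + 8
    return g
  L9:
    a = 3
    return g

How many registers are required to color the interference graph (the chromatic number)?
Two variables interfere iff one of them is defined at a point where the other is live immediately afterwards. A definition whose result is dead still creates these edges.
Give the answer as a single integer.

Answer: 4

Derivation:
Block summaries:
  L0: def={g,h} ue=∅
  L1: def={a,h} ue=∅
  L2: def={a,d,s} ue=∅
  L3: def={a,d} ue={a}
  L4: def={d} ue={h}
  L5: def={a,h,s} ue={a,h}
  L6: def={a,g} ue=∅
  L7: def={g} ue={g}
  L8: def={g} ue={g}
  L9: def={a} ue={g}

Liveness:
  live L0: ∅→{g,h}
  live L1: {g}→{a,g,h}
  live L2: {g,h}→{a,g,h}
  live L3: {a,g,h}→{g,h}
  live L4: {g,h}→{g}
  live L5: {a,g,h}→{g}
  live L6: ∅→{g}
  live L7: {g}→{g}
  live L8: {g}→∅
  live L9: {g}→∅

Interference:
  a↔{g,h,s}
  d↔{g,h}
  g↔{a,d,h,s}
  h↔{a,d,g,s}
  s↔{a,g,h}

Registers:
  clique {a,g,h,s} ⇒ need ≥ 4
  assign a→r2 d→r2 g→r0 h→r1 s→r3 — no edge inside a register ⇒ χ ≤ 4
  χ = 4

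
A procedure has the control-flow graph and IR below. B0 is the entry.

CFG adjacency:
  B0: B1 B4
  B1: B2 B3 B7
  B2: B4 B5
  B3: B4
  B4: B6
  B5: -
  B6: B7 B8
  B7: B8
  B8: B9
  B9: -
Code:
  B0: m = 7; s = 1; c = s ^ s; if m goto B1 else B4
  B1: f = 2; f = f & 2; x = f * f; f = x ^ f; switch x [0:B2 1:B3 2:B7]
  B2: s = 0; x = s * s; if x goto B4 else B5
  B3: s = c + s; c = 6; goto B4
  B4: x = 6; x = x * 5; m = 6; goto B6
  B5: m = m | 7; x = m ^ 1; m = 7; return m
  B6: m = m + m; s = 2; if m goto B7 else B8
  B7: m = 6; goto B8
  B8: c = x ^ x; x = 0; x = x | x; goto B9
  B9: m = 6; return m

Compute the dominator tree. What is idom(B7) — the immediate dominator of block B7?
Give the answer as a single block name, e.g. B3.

idom tree: B1←B0 B2←B1 B3←B1 B4←B0 B5←B2 B6←B4 B7←B0 B8←B0 B9←B8
Join-block Dom:
  B4: preds {B0,B2,B3}: {B0} ∩ {B0,B1,B2} ∩ {B0,B1,B3} = {B0}; idom=B0
  B7: preds {B1,B6}: {B0,B1} ∩ {B0,B4,B6} = {B0}; idom=B0
  B8: preds {B6,B7}: {B0,B4,B6} ∩ {B0,B7} = {B0}; idom=B0

idom(B7) = B0

Answer: B0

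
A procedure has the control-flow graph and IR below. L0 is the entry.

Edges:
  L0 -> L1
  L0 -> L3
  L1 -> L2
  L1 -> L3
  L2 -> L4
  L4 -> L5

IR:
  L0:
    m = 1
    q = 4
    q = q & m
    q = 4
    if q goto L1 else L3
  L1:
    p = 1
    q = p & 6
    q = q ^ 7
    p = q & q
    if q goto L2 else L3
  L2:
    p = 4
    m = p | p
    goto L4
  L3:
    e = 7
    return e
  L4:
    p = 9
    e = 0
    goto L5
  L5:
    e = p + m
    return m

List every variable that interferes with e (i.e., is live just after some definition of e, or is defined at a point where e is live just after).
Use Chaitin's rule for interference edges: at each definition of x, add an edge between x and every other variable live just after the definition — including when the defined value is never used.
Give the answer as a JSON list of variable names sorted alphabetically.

Block summaries:
  L0: {m,q} / ∅
  L1: {p,q} / ∅
  L2: {m,p} / ∅
  L3: {e} / ∅
  L4: {e,p} / ∅
  L5: {e} / {m,p}

Liveness:
  L0 li=∅ lo=∅
  L1 li=∅ lo=∅
  L2 li=∅ lo={m}
  L3 li=∅ lo=∅
  L4 li={m} lo={m,p}
  L5 li={m,p} lo=∅

Conflict graph:
  e↔{m,p}
  m↔{e,p,q}
  p↔{e,m,q}
  q↔{m,p}

N(e) = ["m", "p"]

Answer: ["m", "p"]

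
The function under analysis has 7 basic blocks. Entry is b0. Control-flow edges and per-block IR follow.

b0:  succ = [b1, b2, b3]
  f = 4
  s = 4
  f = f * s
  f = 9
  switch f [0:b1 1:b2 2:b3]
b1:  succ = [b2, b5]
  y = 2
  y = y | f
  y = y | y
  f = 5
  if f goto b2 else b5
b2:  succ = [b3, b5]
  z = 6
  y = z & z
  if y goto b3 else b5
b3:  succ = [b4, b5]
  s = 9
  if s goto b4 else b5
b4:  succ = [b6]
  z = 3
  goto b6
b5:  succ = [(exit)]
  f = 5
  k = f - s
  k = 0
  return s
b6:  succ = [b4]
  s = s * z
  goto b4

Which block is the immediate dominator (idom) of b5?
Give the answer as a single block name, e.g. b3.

Answer: b0

Derivation:
idom tree: b1←b0 b2←b0 b3←b0 b4←b3 b5←b0 b6←b4
Dom at joins:
  b2: preds {b0,b1}: {b0} ∩ {b0,b1} = {b0}; idom=b0
  b3: preds {b0,b2}: {b0} ∩ {b0,b2} = {b0}; idom=b0
  b4: preds {b3,b6}: {b0,b3} ∩ {b0,b3,b4,b6} = {b0,b3}; idom=b3
  b5: preds {b1,b2,b3}: {b0,b1} ∩ {b0,b2} ∩ {b0,b3} = {b0}; idom=b0

idom(b5) = b0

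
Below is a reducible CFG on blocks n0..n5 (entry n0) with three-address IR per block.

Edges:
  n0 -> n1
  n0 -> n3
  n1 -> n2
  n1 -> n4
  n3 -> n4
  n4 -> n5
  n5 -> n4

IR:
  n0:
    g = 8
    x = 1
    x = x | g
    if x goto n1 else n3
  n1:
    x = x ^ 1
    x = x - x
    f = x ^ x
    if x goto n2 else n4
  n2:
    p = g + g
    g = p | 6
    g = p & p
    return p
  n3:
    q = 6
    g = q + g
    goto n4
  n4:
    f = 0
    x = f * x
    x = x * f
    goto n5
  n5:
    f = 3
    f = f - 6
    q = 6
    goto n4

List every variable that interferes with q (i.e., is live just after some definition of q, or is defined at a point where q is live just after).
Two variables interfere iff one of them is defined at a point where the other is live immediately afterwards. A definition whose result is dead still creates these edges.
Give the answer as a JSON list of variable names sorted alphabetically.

Per-block:
  n0 def {g,x} use ∅
  n1 def {f,x} use {x}
  n2 def {g,p} use {g}
  n3 def {g,q} use {g}
  n4 def {f,x} use {x}
  n5 def {f,q} use ∅

Backward fixpoint:
  n0 li=∅ lo={g,x}
  n1 li={g,x} lo={g,x}
  n2 li={g} lo=∅
  n3 li={g,x} lo={x}
  n4 li={x} lo={x}
  n5 li={x} lo={x}

Conflict graph:
  f — {g,x}
  g — {f,p,q,x}
  p — {g}
  q — {g,x}
  x — {f,g,q}

N(q) = ["g", "x"]

Answer: ["g", "x"]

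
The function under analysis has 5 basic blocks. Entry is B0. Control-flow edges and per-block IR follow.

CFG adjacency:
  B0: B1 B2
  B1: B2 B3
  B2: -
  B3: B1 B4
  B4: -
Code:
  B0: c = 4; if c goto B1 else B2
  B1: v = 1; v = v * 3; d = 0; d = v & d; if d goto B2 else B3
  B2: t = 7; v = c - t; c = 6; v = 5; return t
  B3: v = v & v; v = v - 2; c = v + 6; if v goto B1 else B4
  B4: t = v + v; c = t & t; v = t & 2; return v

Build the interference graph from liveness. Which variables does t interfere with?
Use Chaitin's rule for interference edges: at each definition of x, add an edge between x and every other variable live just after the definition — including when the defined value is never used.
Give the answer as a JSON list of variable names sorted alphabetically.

def/use:
  B0 def {c} use ∅
  B1 def {d,v} use ∅
  B2 def {c,t,v} use {c}
  B3 def {c,v} use {v}
  B4 def {c,t,v} use {v}

Live sets:
  B0: in=∅ out={c}
  B1: in={c} out={c,v}
  B2: in={c} out=∅
  B3: in={v} out={c,v}
  B4: in={v} out=∅

Interfere edges:
  c — {d,t,v}
  d — {c,v}
  t — {c,v}
  v — {c,d,t}

N(t) = ["c", "v"]

Answer: ["c", "v"]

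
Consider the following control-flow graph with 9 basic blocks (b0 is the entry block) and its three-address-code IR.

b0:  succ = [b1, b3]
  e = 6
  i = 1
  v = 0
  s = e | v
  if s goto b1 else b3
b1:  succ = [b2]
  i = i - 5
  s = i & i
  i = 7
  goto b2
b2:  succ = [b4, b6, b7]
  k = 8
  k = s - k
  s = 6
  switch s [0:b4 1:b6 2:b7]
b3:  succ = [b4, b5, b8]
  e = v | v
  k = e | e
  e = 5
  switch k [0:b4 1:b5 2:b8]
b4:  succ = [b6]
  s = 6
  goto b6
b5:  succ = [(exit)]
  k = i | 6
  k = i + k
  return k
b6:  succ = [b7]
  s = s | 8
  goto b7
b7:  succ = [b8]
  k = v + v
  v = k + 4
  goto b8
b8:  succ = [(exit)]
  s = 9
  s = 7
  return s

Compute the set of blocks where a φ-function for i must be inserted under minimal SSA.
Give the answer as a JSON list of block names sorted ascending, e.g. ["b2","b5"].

Answer: ["b4", "b6", "b7", "b8"]

Working:
idom tree: b1←b0 b2←b1 b3←b0 b4←b0 b5←b3 b6←b0 b7←b0 b8←b0
Join-block Dom:
  b4: preds {b2,b3}: {b0,b1,b2} ∩ {b0,b3} = {b0}; idom=b0
  b6: preds {b2,b4}: {b0,b1,b2} ∩ {b0,b4} = {b0}; idom=b0
  b7: preds {b2,b6}: {b0,b1,b2} ∩ {b0,b6} = {b0}; idom=b0
  b8: preds {b3,b7}: {b0,b3} ∩ {b0,b7} = {b0}; idom=b0

Frontier:
  b4←b2: walk b2→b1 to b0
  b4←b3: walk b3 to b0
  b6←b2: walk b2→b1 to b0
  b6←b4: walk b4 to b0
  b7←b2: walk b2→b1 to b0
  b7←b6: walk b6 to b0
  b8←b3: walk b3 to b0
  b8←b7: walk b7 to b0
  b0 → ∅
  b1 → {b4,b6,b7}
  b2 → {b4,b6,b7}
  b3 → {b4,b8}
  b4 → {b6}
  b5 → ∅
  b6 → {b7}
  b7 → {b8}
  b8 → ∅

φ for i: defs {b0,b1}
  DF⁺ = {b4,b6,b7,b8}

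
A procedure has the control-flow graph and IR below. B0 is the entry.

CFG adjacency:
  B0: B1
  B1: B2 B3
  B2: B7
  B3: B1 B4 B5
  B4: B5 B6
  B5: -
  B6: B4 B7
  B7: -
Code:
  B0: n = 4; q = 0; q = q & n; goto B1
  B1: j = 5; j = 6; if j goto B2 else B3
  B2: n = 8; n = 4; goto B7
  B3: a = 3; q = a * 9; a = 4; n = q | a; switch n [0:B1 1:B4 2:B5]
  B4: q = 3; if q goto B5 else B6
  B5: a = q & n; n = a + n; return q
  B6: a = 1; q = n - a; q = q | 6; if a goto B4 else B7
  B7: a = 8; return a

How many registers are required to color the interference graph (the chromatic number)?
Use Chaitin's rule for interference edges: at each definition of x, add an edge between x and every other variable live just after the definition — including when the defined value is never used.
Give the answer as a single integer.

Answer: 3

Analysis:
def/use:
  B0: def={n,q} ue=∅
  B1: def={j} ue=∅
  B2: def={n} ue=∅
  B3: def={a,n,q} ue=∅
  B4: def={q} ue=∅
  B5: def={a,n} ue={n,q}
  B6: def={a,q} ue={n}
  B7: def={a} ue=∅

Live sets:
  B0 li=∅ lo=∅
  B1 li=∅ lo=∅
  B2 li=∅ lo=∅
  B3 li=∅ lo={n,q}
  B4 li={n} lo={n,q}
  B5 li={n,q} lo=∅
  B6 li={n} lo={n}
  B7 li=∅ lo=∅

Interference:
  a: {n,q}
  j: ∅
  n: {a,q}
  q: {a,n}

Colouring:
  {a,n,q} pairwise interfere (3-clique) ⇒ χ ≥ 3
  assign a→R0 j→R0 n→R1 q→R2 — no edge inside a register ⇒ χ ≤ 3
  χ = 3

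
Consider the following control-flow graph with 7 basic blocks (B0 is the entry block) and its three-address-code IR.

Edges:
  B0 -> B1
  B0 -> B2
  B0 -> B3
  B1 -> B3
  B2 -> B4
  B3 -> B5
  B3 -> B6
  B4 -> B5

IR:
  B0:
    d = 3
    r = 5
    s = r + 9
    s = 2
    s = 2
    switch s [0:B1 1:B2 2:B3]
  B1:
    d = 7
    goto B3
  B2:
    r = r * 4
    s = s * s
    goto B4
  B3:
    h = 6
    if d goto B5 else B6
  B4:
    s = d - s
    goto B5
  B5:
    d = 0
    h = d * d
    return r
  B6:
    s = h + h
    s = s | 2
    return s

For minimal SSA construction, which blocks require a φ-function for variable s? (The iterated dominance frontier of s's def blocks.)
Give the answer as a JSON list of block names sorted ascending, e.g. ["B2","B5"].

idom tree: B1←B0 B2←B0 B3←B0 B4←B2 B5←B0 B6←B3
Join-block Dom:
  B3: preds {B0,B1}: {B0} ∩ {B0,B1} = {B0}; idom=B0
  B5: preds {B3,B4}: {B0,B3} ∩ {B0,B2,B4} = {B0}; idom=B0

DF walk-up:
  join B3 pred B0: · stop@B0
  join B3 pred B1: B1 stop@B0
  join B5 pred B3: B3 stop@B0
  join B5 pred B4: B4→B2 stop@B0
  DF(B0)=∅
  DF(B1)={B3}
  DF(B2)={B5}
  DF(B3)={B5}
  DF(B4)={B5}
  DF(B5)=∅
  DF(B6)=∅

φ for s: defs {B0,B2,B4,B6}
  DF⁺ = {B5}

Answer: ["B5"]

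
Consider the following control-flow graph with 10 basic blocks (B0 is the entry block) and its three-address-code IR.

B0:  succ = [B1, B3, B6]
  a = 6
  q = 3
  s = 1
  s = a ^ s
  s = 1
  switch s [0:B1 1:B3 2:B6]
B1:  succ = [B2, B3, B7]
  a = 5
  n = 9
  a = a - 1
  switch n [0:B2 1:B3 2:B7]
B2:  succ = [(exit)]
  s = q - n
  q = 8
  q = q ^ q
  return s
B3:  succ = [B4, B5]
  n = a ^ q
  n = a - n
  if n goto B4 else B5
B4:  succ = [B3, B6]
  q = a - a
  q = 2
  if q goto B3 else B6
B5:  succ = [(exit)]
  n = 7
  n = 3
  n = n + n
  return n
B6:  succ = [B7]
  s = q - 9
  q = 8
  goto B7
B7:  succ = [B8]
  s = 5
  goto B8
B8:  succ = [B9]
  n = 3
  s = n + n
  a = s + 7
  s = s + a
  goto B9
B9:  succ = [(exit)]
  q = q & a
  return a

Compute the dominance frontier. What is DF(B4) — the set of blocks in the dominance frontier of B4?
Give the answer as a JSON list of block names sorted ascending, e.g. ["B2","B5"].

idom tree: B1←B0 B2←B1 B3←B0 B4←B3 B5←B3 B6←B0 B7←B0 B8←B7 B9←B8
Dom∩ at merges:
  B3: preds {B0,B1,B4}: {B0} ∩ {B0,B1} ∩ {B0,B3,B4} = {B0}; idom=B0
  B6: preds {B0,B4}: {B0} ∩ {B0,B3,B4} = {B0}; idom=B0
  B7: preds {B1,B6}: {B0,B1} ∩ {B0,B6} = {B0}; idom=B0

Frontier:
  B3←B0: walk · to B0
  B3←B1: walk B1 to B0
  B3←B4: walk B4→B3 to B0
  B6←B0: walk · to B0
  B6←B4: walk B4→B3 to B0
  B7←B1: walk B1 to B0
  B7←B6: walk B6 to B0
  B0: DF=∅
  B1: DF={B3,B7}
  B2: DF=∅
  B3: DF={B3,B6}
  B4: DF={B3,B6}
  B5: DF=∅
  B6: DF={B7}
  B7: DF=∅
  B8: DF=∅
  B9: DF=∅

DF(B4) = ["B3", "B6"]

Answer: ["B3", "B6"]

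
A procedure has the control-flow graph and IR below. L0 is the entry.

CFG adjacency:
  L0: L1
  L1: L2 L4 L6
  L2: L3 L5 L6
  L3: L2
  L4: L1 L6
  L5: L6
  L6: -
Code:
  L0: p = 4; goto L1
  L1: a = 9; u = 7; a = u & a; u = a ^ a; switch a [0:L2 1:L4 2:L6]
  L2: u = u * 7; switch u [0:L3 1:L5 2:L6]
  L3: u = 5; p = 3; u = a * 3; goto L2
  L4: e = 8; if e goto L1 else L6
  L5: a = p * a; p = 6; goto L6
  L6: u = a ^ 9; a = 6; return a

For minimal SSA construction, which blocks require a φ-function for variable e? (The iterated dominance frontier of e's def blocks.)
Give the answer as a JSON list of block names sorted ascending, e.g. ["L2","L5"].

Answer: ["L1", "L6"]

Analysis:
idom tree: L1←L0 L2←L1 L3←L2 L4←L1 L5←L2 L6←L1
Dom at joins:
  L1: preds {L0,L4}: {L0} ∩ {L0,L1,L4} = {L0}; idom=L0
  L2: preds {L1,L3}: {L0,L1} ∩ {L0,L1,L2,L3} = {L0,L1}; idom=L1
  L6: preds {L1,L2,L4,L5}: {L0,L1} ∩ {L0,L1,L2} ∩ {L0,L1,L4} ∩ {L0,L1,L2,L5} = {L0,L1}; idom=L1

DF walk-up:
  join L1 pred L0: · stop@L0
  join L1 pred L4: L4→L1 stop@L0
  join L2 pred L1: · stop@L1
  join L2 pred L3: L3→L2 stop@L1
  join L6 pred L1: · stop@L1
  join L6 pred L2: L2 stop@L1
  join L6 pred L4: L4 stop@L1
  join L6 pred L5: L5→L2 stop@L1
  L0: DF=∅
  L1: DF={L1}
  L2: DF={L2,L6}
  L3: DF={L2}
  L4: DF={L1,L6}
  L5: DF={L6}
  L6: DF=∅

φ for e: defs {L4}
  DF⁺ = {L1,L6}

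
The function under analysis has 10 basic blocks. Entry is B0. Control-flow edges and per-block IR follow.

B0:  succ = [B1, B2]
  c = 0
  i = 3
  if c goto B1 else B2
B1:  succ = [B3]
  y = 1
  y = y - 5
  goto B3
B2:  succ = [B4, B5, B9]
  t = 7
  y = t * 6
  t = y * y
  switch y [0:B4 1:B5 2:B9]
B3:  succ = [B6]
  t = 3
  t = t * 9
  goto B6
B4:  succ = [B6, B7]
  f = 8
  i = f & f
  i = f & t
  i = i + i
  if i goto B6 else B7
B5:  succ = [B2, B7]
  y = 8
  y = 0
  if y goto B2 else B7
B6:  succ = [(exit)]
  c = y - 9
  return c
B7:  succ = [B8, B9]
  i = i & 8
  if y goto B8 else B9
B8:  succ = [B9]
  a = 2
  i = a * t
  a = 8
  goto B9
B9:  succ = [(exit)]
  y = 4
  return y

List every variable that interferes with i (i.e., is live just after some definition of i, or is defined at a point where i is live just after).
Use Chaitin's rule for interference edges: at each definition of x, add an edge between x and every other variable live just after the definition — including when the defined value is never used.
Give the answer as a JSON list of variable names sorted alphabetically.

Answer: ["c", "f", "t", "y"]

Working:
def/use:
  B0: {c,i} / ∅
  B1: {y} / ∅
  B2: {t,y} / ∅
  B3: {t} / ∅
  B4: {f,i} / {t}
  B5: {y} / ∅
  B6: {c} / {y}
  B7: {i} / {i,y}
  B8: {a,i} / {t}
  B9: {y} / ∅

Liveness:
  B0 li=∅ lo={i}
  B1 li=∅ lo={y}
  B2 li={i} lo={i,t,y}
  B3 li={y} lo={y}
  B4 li={t,y} lo={i,t,y}
  B5 li={i,t} lo={i,t,y}
  B6 li={y} lo=∅
  B7 li={i,t,y} lo={t}
  B8 li={t} lo=∅
  B9 li=∅ lo=∅

Interference:
  a↔{t}
  c↔{i}
  f↔{i,t,y}
  i↔{c,f,t,y}
  t↔{a,f,i,y}
  y↔{f,i,t}

N(i) = ["c", "f", "t", "y"]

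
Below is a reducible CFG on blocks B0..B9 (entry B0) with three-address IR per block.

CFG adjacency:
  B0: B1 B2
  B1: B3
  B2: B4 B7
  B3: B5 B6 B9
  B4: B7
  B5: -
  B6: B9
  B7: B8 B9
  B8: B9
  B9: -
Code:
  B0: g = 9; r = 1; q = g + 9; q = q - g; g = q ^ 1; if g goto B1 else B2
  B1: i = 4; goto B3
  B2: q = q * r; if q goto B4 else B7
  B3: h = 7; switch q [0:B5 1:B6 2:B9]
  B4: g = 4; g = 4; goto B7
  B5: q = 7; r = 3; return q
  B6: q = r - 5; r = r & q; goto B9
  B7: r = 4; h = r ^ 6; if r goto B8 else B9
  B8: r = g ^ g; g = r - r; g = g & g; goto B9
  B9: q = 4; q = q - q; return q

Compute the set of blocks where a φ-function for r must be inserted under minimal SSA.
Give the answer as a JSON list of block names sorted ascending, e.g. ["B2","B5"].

idom tree: B1←B0 B2←B0 B3←B1 B4←B2 B5←B3 B6←B3 B7←B2 B8←B7 B9←B0
Dom at joins:
  B7: preds {B2,B4}: {B0,B2} ∩ {B0,B2,B4} = {B0,B2}; idom=B2
  B9: preds {B3,B6,B7,B8}: {B0,B1,B3} ∩ {B0,B1,B3,B6} ∩ {B0,B2,B7} ∩ {B0,B2,B7,B8} = {B0}; idom=B0

Frontier:
  B7←B2: walk · to B2
  B7←B4: walk B4 to B2
  B9←B3: walk B3→B1 to B0
  B9←B6: walk B6→B3→B1 to B0
  B9←B7: walk B7→B2 to B0
  B9←B8: walk B8→B7→B2 to B0
  B0: DF=∅
  B1: DF={B9}
  B2: DF={B9}
  B3: DF={B9}
  B4: DF={B7}
  B5: DF=∅
  B6: DF={B9}
  B7: DF={B9}
  B8: DF={B9}
  B9: DF=∅

φ for r: defs {B0,B5,B6,B7,B8}
  DF⁺ = {B9}

Answer: ["B9"]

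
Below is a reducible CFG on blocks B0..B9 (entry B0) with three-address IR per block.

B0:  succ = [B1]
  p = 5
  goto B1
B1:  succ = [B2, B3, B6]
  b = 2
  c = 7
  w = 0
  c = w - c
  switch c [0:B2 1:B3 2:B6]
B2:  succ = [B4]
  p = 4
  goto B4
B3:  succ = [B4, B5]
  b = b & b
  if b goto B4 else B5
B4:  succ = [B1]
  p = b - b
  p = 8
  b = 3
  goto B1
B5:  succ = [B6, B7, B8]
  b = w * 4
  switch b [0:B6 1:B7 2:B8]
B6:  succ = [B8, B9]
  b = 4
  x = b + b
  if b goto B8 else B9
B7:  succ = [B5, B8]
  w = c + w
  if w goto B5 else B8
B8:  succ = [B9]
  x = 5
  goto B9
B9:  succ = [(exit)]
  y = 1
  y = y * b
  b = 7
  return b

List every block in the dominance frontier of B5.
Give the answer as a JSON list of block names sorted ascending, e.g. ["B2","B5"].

Answer: ["B5", "B6", "B8"]

Analysis:
idom tree: B1←B0 B2←B1 B3←B1 B4←B1 B5←B3 B6←B1 B7←B5 B8←B1 B9←B1
Dom at joins:
  B1: preds {B0,B4}: {B0} ∩ {B0,B1,B4} = {B0}; idom=B0
  B4: preds {B2,B3}: {B0,B1,B2} ∩ {B0,B1,B3} = {B0,B1}; idom=B1
  B5: preds {B3,B7}: {B0,B1,B3} ∩ {B0,B1,B3,B5,B7} = {B0,B1,B3}; idom=B3
  B6: preds {B1,B5}: {B0,B1} ∩ {B0,B1,B3,B5} = {B0,B1}; idom=B1
  B8: preds {B5,B6,B7}: {B0,B1,B3,B5} ∩ {B0,B1,B6} ∩ {B0,B1,B3,B5,B7} = {B0,B1}; idom=B1
  B9: preds {B6,B8}: {B0,B1,B6} ∩ {B0,B1,B8} = {B0,B1}; idom=B1

Frontier:
  join B1 pred B0: · stop@B0
  join B1 pred B4: B4→B1 stop@B0
  join B4 pred B2: B2 stop@B1
  join B4 pred B3: B3 stop@B1
  join B5 pred B3: · stop@B3
  join B5 pred B7: B7→B5 stop@B3
  join B6 pred B1: · stop@B1
  join B6 pred B5: B5→B3 stop@B1
  join B8 pred B5: B5→B3 stop@B1
  join B8 pred B6: B6 stop@B1
  join B8 pred B7: B7→B5→B3 stop@B1
  join B9 pred B6: B6 stop@B1
  join B9 pred B8: B8 stop@B1
  B0: DF=∅
  B1: DF={B1}
  B2: DF={B4}
  B3: DF={B4,B6,B8}
  B4: DF={B1}
  B5: DF={B5,B6,B8}
  B6: DF={B8,B9}
  B7: DF={B5,B8}
  B8: DF={B9}
  B9: DF=∅

DF(B5) = ["B5", "B6", "B8"]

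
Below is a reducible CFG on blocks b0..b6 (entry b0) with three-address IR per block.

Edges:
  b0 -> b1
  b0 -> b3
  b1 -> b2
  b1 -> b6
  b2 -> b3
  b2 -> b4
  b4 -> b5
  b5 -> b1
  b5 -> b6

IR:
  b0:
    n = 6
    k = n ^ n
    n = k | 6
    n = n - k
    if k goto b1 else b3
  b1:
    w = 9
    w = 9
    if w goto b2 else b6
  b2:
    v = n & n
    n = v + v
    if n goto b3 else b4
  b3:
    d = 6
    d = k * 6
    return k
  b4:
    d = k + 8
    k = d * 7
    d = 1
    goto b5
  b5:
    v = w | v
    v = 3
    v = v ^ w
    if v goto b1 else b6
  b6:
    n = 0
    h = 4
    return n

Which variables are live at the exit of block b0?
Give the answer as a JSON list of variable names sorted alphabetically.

Answer: ["k", "n"]

Analysis:
Block summaries:
  b0 def {k,n} use ∅
  b1 def {w} use ∅
  b2 def {n,v} use {n}
  b3 def {d} use {k}
  b4 def {d,k} use {k}
  b5 def {v} use {v,w}
  b6 def {h,n} use ∅

Liveness:
  live b0: ∅→{k,n}
  live b1: {k,n}→{k,n,w}
  live b2: {k,n,w}→{k,n,v,w}
  live b3: {k}→∅
  live b4: {k,n,v,w}→{k,n,v,w}
  live b5: {k,n,v,w}→{k,n}
  live b6: ∅→∅

live-out(b0) = ["k", "n"]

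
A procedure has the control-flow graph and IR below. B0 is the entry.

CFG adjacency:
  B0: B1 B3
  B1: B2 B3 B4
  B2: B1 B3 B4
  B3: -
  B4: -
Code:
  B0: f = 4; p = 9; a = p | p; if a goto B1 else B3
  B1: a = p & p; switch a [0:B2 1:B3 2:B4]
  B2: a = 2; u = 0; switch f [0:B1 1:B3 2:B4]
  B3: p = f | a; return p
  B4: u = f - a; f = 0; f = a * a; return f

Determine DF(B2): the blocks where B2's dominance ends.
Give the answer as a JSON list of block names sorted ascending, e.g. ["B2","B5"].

idom tree: B1←B0 B2←B1 B3←B0 B4←B1
Dom∩ at merges:
  B1: preds {B0,B2}: {B0} ∩ {B0,B1,B2} = {B0}; idom=B0
  B3: preds {B0,B1,B2}: {B0} ∩ {B0,B1} ∩ {B0,B1,B2} = {B0}; idom=B0
  B4: preds {B1,B2}: {B0,B1} ∩ {B0,B1,B2} = {B0,B1}; idom=B1

DF walk-up:
  B1←B0: walk · to B0
  B1←B2: walk B2→B1 to B0
  B3←B0: walk · to B0
  B3←B1: walk B1 to B0
  B3←B2: walk B2→B1 to B0
  B4←B1: walk · to B1
  B4←B2: walk B2 to B1
  B0: DF=∅
  B1: DF={B1,B3}
  B2: DF={B1,B3,B4}
  B3: DF=∅
  B4: DF=∅

DF(B2) = ["B1", "B3", "B4"]

Answer: ["B1", "B3", "B4"]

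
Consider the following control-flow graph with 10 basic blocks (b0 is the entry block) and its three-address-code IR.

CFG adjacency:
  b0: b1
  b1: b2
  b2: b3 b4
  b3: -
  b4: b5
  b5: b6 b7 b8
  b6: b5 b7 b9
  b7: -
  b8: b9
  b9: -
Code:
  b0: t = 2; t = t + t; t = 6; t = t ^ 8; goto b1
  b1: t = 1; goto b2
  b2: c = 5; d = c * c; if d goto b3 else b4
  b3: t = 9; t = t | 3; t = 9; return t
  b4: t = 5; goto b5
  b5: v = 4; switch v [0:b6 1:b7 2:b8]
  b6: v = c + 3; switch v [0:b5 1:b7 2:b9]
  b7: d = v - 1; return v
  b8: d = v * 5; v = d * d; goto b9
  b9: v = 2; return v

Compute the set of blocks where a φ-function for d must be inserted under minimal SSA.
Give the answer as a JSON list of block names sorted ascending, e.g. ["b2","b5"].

Answer: ["b9"]

Analysis:
idom tree: b1←b0 b2←b1 b3←b2 b4←b2 b5←b4 b6←b5 b7←b5 b8←b5 b9←b5
Dom at joins:
  b5: preds {b4,b6}: {b0,b1,b2,b4} ∩ {b0,b1,b2,b4,b5,b6} = {b0,b1,b2,b4}; idom=b4
  b7: preds {b5,b6}: {b0,b1,b2,b4,b5} ∩ {b0,b1,b2,b4,b5,b6} = {b0,b1,b2,b4,b5}; idom=b5
  b9: preds {b6,b8}: {b0,b1,b2,b4,b5,b6} ∩ {b0,b1,b2,b4,b5,b8} = {b0,b1,b2,b4,b5}; idom=b5

Frontier:
  b5←b4: walk · to b4
  b5←b6: walk b6→b5 to b4
  b7←b5: walk · to b5
  b7←b6: walk b6 to b5
  b9←b6: walk b6 to b5
  b9←b8: walk b8 to b5
  b0: DF=∅
  b1: DF=∅
  b2: DF=∅
  b3: DF=∅
  b4: DF=∅
  b5: DF={b5}
  b6: DF={b5,b7,b9}
  b7: DF=∅
  b8: DF={b9}
  b9: DF=∅

φ for d: defs {b2,b7,b8}
  DF⁺ = {b9}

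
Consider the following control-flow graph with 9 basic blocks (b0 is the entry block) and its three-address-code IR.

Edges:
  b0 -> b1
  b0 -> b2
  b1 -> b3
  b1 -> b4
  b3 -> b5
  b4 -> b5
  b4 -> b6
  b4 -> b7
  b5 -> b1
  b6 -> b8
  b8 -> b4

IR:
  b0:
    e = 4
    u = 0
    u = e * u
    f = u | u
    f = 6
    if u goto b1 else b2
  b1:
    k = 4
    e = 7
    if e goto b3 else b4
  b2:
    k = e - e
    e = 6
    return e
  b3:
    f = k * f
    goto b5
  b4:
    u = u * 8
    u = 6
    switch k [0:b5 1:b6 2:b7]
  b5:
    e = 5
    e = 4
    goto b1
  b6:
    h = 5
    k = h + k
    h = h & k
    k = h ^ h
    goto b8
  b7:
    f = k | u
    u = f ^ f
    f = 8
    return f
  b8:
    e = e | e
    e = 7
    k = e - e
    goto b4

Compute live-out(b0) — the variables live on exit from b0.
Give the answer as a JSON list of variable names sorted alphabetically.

Answer: ["e", "f", "u"]

Working:
Block summaries:
  b0: {e,f,u} / ∅
  b1: {e,k} / ∅
  b2: {e,k} / {e}
  b3: {f} / {f,k}
  b4: {u} / {k,u}
  b5: {e} / ∅
  b6: {h,k} / {k}
  b7: {f,u} / {k,u}
  b8: {e,k} / {e}

Backward fixpoint:
  live b0: ∅→{e,f,u}
  live b1: {f,u}→{e,f,k,u}
  live b2: {e}→∅
  live b3: {f,k,u}→{f,u}
  live b4: {e,f,k,u}→{e,f,k,u}
  live b5: {f,u}→{f,u}
  live b6: {e,f,k,u}→{e,f,u}
  live b7: {k,u}→∅
  live b8: {e,f,u}→{e,f,k,u}

live-out(b0) = ["e", "f", "u"]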